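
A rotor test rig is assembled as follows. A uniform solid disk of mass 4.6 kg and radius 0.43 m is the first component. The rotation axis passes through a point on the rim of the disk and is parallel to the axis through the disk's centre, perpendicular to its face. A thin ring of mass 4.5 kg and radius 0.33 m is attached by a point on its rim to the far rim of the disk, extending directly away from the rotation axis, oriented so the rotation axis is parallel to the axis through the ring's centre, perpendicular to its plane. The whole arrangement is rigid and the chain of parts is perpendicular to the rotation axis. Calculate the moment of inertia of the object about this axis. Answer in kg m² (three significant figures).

Solid disk: I_cm = (1/2)MR² = (1/2)(4.6)(0.43)² = 0.42527 kg m²; centre at d = 0.43 m, so I = I_cm + Md² gives I = 0.42527 + (4.6)(0.43)² = 1.2758 kg m².
Thin ring: I_cm = MR² = (4.5)(0.33)² = 0.49005 kg m²; centre at d = 0.43 + 0.43 + 0.33 = 1.19 m, so I = I_cm + Md² gives I = 0.49005 + (4.5)(1.19)² = 6.8625 kg m².
Total I = 1.2758 + 6.8625 = 8.1383 kg m².

8.14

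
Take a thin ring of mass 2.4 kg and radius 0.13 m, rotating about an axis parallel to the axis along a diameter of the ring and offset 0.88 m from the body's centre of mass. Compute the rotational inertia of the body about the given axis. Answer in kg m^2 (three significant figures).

I_cm = (1/2)MR² = (1/2)(2.4)(0.13)² = 0.02028 kg m^2; centre at d = 0.88 m, so the parallel axis theorem gives I = 0.02028 + (2.4)(0.88)² = 1.8788 kg m^2.

1.88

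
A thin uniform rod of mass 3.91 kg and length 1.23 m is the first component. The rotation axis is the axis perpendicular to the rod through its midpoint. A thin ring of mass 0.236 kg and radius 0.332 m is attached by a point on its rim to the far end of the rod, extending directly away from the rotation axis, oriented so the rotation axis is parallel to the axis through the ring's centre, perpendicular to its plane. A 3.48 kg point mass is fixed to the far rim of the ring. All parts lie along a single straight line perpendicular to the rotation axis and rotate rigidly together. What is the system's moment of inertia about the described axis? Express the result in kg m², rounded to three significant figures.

6.42

Thin rod: I_cm = (1/12)ML² = (1/12)(3.91)(1.23)² = 0.49295 kg m²; axis through the centre, so I = 0.49295 kg m².
Thin ring: I_cm = MR² = (0.236)(0.332)² = 0.026013 kg m²; centre at d = 0.615 + 0.332 = 0.947 m, so the parallel axis theorem gives I = 0.026013 + (0.236)(0.947)² = 0.23766 kg m².
Point mass: I_cm = 0; centre at d = 0.615 + 0.332 + 0.332 = 1.279 m, so the parallel axis theorem gives I = 0 + (3.48)(1.279)² = 5.6927 kg m².
Total I = 0.49295 + 0.23766 + 5.6927 = 6.4233 kg m².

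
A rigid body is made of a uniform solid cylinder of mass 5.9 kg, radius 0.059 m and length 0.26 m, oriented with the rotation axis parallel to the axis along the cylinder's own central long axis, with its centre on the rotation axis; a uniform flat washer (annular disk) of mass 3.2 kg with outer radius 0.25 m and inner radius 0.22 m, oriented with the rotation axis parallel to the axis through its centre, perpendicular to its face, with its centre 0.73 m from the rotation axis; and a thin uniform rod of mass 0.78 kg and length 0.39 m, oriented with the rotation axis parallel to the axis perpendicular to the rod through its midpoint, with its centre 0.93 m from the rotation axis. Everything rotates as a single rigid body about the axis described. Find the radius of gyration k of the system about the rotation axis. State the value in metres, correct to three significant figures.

0.511

Solid cylinder: I_cm = (1/2)MR² = (1/2)(5.9)(0.059)² = 0.010269 kg m²; axis through the centre, so I = 0.010269 kg m².
Annular disk: I_cm = (1/2)M(R²+r²) = (1/2)(3.2)[(0.25)² + (0.22)²] = 0.17744 kg m²; centre at d = 0.73 m, so the parallel axis theorem gives I = 0.17744 + (3.2)(0.73)² = 1.8827 kg m².
Thin rod: I_cm = (1/12)ML² = (1/12)(0.78)(0.39)² = 0.0098865 kg m²; centre at d = 0.93 m, so the parallel axis theorem gives I = 0.0098865 + (0.78)(0.93)² = 0.68451 kg m².
Total I = 2.5775 kg m²; total mass M = 9.88 kg.
k = √(I/M) = √(2.5775/9.88) = 0.51076 m.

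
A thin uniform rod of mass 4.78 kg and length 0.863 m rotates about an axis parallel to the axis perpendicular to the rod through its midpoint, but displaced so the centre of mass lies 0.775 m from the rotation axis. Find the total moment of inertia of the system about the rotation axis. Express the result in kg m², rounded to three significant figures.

3.17

I_cm = (1/12)ML² = (1/12)(4.78)(0.863)² = 0.29667 kg m²; centre at d = 0.775 m, so I = I_cm + Md² gives I = 0.29667 + (4.78)(0.775)² = 3.1677 kg m².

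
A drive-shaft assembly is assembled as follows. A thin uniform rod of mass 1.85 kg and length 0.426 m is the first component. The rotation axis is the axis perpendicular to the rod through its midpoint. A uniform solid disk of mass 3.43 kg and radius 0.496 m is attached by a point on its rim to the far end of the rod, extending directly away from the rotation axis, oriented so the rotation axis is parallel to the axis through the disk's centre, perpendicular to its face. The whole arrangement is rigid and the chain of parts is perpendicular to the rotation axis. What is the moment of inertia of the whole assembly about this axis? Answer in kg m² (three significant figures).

Thin rod: I_cm = (1/12)ML² = (1/12)(1.85)(0.426)² = 0.027978 kg m²; axis through the centre, so I = 0.027978 kg m².
Solid disk: I_cm = (1/2)MR² = (1/2)(3.43)(0.496)² = 0.42192 kg m²; centre at d = 0.213 + 0.496 = 0.709 m, so I = I_cm + Md² gives I = 0.42192 + (3.43)(0.709)² = 2.1461 kg m².
Total I = 0.027978 + 2.1461 = 2.1741 kg m².

2.17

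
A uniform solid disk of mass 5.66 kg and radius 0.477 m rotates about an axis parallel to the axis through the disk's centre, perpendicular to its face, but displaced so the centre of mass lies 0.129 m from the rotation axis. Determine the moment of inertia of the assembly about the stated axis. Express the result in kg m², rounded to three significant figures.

0.738

I_cm = (1/2)MR² = (1/2)(5.66)(0.477)² = 0.64391 kg m²; centre at d = 0.129 m, so the parallel axis theorem gives I = 0.64391 + (5.66)(0.129)² = 0.7381 kg m².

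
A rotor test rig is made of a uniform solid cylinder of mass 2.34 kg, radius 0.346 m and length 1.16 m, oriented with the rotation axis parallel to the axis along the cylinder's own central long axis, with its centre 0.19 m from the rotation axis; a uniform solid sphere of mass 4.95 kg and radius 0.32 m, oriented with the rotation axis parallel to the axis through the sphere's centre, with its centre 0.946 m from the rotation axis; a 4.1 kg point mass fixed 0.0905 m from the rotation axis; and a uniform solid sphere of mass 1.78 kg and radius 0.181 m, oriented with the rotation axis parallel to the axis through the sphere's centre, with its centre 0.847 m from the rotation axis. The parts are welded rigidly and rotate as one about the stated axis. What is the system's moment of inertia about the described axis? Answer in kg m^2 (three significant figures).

6.19

Solid cylinder: I_cm = (1/2)MR² = (1/2)(2.34)(0.346)² = 0.14007 kg m^2; centre at d = 0.19 m, so I = I_cm + Md² gives I = 0.14007 + (2.34)(0.19)² = 0.22454 kg m^2.
Solid sphere: I_cm = (2/5)MR² = (2/5)(4.95)(0.32)² = 0.20275 kg m^2; centre at d = 0.946 m, so I = I_cm + Md² gives I = 0.20275 + (4.95)(0.946)² = 4.6326 kg m^2.
Point mass: I_cm = 0; centre at d = 0.0905 m, so I = I_cm + Md² gives I = 0 + (4.1)(0.0905)² = 0.03358 kg m^2.
Solid sphere: I_cm = (2/5)MR² = (2/5)(1.78)(0.181)² = 0.023326 kg m^2; centre at d = 0.847 m, so I = I_cm + Md² gives I = 0.023326 + (1.78)(0.847)² = 1.3003 kg m^2.
Total I = 0.22454 + 4.6326 + 0.03358 + 1.3003 = 6.191 kg m^2.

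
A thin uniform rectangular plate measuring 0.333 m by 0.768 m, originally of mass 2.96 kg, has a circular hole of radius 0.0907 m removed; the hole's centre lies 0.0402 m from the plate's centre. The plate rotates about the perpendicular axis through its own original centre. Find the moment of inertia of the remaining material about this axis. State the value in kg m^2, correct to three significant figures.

0.171

Unpierced body about its centre: I₀ = (1/12)M(a²+b²) = (1/12)(2.96)[(0.333)² + (0.768)²] = 0.17284 kg m^2.
The removed disk has mass m = M·πr²/(ab) = (2.96)·π(0.0907)²/(0.333·0.768) = 0.29912 kg (same uniform areal density).
Its moment of inertia about the rotation axis (parallel-axis theorem): I_hole = (1/2)mr² + md² = (1/2)(0.29912)(0.0907)² + (0.29912)(0.0402)² = 0.0017138 kg m^2.
Treating the hole as negative mass, I = I₀ − I_hole = 0.17284 − 0.0017138 = 0.17113 kg m^2.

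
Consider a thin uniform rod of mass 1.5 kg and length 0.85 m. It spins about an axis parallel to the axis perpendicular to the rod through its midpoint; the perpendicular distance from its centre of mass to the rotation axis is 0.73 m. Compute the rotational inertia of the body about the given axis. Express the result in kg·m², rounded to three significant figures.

0.890

I_cm = (1/12)ML² = (1/12)(1.5)(0.85)² = 0.090312 kg·m²; centre at d = 0.73 m, so I = I_cm + Md² gives I = 0.090312 + (1.5)(0.73)² = 0.88966 kg·m².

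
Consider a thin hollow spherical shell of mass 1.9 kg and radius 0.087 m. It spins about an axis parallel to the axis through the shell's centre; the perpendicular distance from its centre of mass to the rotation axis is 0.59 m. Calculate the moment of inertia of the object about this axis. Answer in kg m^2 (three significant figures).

I_cm = (2/3)MR² = (2/3)(1.9)(0.087)² = 0.0095874 kg m^2; centre at d = 0.59 m, so I = I_cm + Md² gives I = 0.0095874 + (1.9)(0.59)² = 0.67098 kg m^2.

0.671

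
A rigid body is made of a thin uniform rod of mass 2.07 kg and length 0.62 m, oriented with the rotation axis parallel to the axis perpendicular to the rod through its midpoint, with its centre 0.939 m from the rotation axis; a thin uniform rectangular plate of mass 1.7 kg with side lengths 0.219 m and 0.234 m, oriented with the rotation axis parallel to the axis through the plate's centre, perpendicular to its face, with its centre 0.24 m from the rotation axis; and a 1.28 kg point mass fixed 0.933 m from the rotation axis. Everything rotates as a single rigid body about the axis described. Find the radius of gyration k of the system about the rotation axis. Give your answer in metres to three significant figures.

Thin rod: I_cm = (1/12)ML² = (1/12)(2.07)(0.62)² = 0.066309 kg·m²; centre at d = 0.939 m, so the parallel axis theorem gives I = 0.066309 + (2.07)(0.939)² = 1.8915 kg·m².
Rectangular plate: I_cm = (1/12)M(a²+b²) = (1/12)(1.7)[(0.219)² + (0.234)²] = 0.014552 kg·m²; centre at d = 0.24 m, so the parallel axis theorem gives I = 0.014552 + (1.7)(0.24)² = 0.11247 kg·m².
Point mass: I_cm = 0; centre at d = 0.933 m, so the parallel axis theorem gives I = 0 + (1.28)(0.933)² = 1.1142 kg·m².
Total I = 3.1182 kg·m²; total mass M = 5.05 kg.
k = √(I/M) = √(3.1182/5.05) = 0.78579 m.

0.786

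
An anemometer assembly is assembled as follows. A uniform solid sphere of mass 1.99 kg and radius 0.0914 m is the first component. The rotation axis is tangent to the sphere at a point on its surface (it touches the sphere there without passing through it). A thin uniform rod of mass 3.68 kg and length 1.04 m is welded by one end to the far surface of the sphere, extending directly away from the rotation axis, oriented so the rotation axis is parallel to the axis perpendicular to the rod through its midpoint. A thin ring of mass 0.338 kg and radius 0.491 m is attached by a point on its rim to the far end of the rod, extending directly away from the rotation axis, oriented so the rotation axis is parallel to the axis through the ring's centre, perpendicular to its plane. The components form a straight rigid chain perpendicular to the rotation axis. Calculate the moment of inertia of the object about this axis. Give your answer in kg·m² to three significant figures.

Solid sphere: I_cm = (2/5)MR² = (2/5)(1.99)(0.0914)² = 0.0066498 kg·m²; centre at d = 0.0914 m, so I = I_cm + Md² gives I = 0.0066498 + (1.99)(0.0914)² = 0.023274 kg·m².
Thin rod: I_cm = (1/12)ML² = (1/12)(3.68)(1.04)² = 0.33169 kg·m²; centre at d = 0.0914 + 0.0914 + 0.52 = 0.7028 m, so I = I_cm + Md² gives I = 0.33169 + (3.68)(0.7028)² = 2.1493 kg·m².
Thin ring: I_cm = MR² = (0.338)(0.491)² = 0.081485 kg·m²; centre at d = 0.0914 + 0.0914 + 0.52 + 0.52 + 0.491 = 1.7138 m, so I = I_cm + Md² gives I = 0.081485 + (0.338)(1.7138)² = 1.0742 kg·m².
Total I = 0.023274 + 2.1493 + 1.0742 = 3.2468 kg·m².

3.25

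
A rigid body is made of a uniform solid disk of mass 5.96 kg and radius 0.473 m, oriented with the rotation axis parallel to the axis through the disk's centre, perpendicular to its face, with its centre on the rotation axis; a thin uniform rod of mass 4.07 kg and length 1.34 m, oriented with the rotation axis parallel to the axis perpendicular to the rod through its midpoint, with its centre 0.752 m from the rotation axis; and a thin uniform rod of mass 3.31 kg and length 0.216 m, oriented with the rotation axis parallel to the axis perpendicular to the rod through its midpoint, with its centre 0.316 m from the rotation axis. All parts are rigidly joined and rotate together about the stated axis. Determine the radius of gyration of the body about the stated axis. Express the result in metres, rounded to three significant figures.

Solid disk: I_cm = (1/2)MR² = (1/2)(5.96)(0.473)² = 0.66671 kg m²; axis through the centre, so I = 0.66671 kg m².
Thin rod: I_cm = (1/12)ML² = (1/12)(4.07)(1.34)² = 0.60901 kg m²; centre at d = 0.752 m, so I = I_cm + Md² gives I = 0.60901 + (4.07)(0.752)² = 2.9106 kg m².
Thin rod: I_cm = (1/12)ML² = (1/12)(3.31)(0.216)² = 0.012869 kg m²; centre at d = 0.316 m, so I = I_cm + Md² gives I = 0.012869 + (3.31)(0.316)² = 0.34339 kg m².
Total I = 3.9207 kg m²; total mass M = 13.34 kg.
k = √(I/M) = √(3.9207/13.34) = 0.54213 m.

0.542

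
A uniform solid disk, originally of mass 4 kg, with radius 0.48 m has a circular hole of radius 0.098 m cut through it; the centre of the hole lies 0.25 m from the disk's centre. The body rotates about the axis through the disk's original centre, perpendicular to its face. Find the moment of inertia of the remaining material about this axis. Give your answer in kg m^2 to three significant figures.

0.450

Unpierced body about its centre: I₀ = (1/2)MR² = (1/2)(4)(0.48)² = 0.4608 kg m^2.
The removed disk has mass m = M·(r/R)² = (4)(0.098/0.48)² = 0.16674 kg (same uniform areal density).
Its moment of inertia about the rotation axis (parallel-axis theorem): I_hole = (1/2)mr² + md² = (1/2)(0.16674)(0.098)² + (0.16674)(0.25)² = 0.011222 kg m^2.
Treating the hole as negative mass, I = I₀ − I_hole = 0.4608 − 0.011222 = 0.44958 kg m^2.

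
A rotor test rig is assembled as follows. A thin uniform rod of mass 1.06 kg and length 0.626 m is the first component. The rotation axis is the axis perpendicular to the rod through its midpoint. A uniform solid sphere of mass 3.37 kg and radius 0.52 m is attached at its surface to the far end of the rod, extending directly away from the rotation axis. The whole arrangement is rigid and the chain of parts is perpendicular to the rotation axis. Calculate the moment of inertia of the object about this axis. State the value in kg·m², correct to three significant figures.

Thin rod: I_cm = (1/12)ML² = (1/12)(1.06)(0.626)² = 0.034616 kg·m²; axis through the centre, so I = 0.034616 kg·m².
Solid sphere: I_cm = (2/5)MR² = (2/5)(3.37)(0.52)² = 0.3645 kg·m²; centre at d = 0.313 + 0.52 = 0.833 m, so the parallel axis theorem gives I = 0.3645 + (3.37)(0.833)² = 2.7029 kg·m².
Total I = 0.034616 + 2.7029 = 2.7375 kg·m².

2.74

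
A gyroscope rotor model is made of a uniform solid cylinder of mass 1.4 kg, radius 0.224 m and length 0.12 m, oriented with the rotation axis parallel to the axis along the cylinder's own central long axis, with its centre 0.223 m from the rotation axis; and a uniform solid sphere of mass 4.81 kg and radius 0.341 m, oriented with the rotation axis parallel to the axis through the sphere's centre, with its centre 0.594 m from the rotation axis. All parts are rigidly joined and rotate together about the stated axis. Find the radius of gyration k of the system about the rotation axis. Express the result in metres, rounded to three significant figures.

Solid cylinder: I_cm = (1/2)MR² = (1/2)(1.4)(0.224)² = 0.035123 kg m²; centre at d = 0.223 m, so I = I_cm + Md² gives I = 0.035123 + (1.4)(0.223)² = 0.10474 kg m².
Solid sphere: I_cm = (2/5)MR² = (2/5)(4.81)(0.341)² = 0.22372 kg m²; centre at d = 0.594 m, so I = I_cm + Md² gives I = 0.22372 + (4.81)(0.594)² = 1.9209 kg m².
Total I = 2.0256 kg m²; total mass M = 6.21 kg.
k = √(I/M) = √(2.0256/6.21) = 0.57113 m.

0.571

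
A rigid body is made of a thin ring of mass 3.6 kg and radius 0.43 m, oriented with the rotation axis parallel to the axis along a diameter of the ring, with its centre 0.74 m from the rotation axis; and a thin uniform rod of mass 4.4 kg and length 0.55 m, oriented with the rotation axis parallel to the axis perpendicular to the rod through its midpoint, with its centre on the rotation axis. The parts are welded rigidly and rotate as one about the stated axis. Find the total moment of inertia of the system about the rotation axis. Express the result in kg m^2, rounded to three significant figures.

2.42

Thin ring: I_cm = (1/2)MR² = (1/2)(3.6)(0.43)² = 0.33282 kg m^2; centre at d = 0.74 m, so I = I_cm + Md² gives I = 0.33282 + (3.6)(0.74)² = 2.3042 kg m^2.
Thin rod: I_cm = (1/12)ML² = (1/12)(4.4)(0.55)² = 0.11092 kg m^2; axis through the centre, so I = 0.11092 kg m^2.
Total I = 2.3042 + 0.11092 = 2.4151 kg m^2.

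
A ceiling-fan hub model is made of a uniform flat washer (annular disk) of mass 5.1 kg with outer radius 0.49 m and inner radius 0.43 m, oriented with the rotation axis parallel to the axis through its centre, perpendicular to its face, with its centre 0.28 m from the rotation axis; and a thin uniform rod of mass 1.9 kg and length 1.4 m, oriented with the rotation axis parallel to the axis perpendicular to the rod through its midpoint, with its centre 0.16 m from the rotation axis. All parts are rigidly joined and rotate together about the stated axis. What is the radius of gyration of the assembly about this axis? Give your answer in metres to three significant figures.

Annular disk: I_cm = (1/2)M(R²+r²) = (1/2)(5.1)[(0.49)² + (0.43)²] = 1.0837 kg m²; centre at d = 0.28 m, so I = I_cm + Md² gives I = 1.0837 + (5.1)(0.28)² = 1.4836 kg m².
Thin rod: I_cm = (1/12)ML² = (1/12)(1.9)(1.4)² = 0.31033 kg m²; centre at d = 0.16 m, so I = I_cm + Md² gives I = 0.31033 + (1.9)(0.16)² = 0.35897 kg m².
Total I = 1.8426 kg m²; total mass M = 7 kg.
k = √(I/M) = √(1.8426/7) = 0.51305 m.

0.513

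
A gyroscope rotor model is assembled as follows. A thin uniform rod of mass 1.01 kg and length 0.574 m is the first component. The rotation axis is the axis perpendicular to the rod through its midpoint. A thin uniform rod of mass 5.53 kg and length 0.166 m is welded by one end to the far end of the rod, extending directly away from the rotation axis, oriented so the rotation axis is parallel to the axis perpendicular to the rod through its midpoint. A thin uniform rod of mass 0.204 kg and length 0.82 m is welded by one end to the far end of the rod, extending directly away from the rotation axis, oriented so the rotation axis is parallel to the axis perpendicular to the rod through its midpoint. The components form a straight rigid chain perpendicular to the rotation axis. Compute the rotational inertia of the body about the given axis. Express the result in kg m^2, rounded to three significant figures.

0.961

Thin rod: I_cm = (1/12)ML² = (1/12)(1.01)(0.574)² = 0.027731 kg m^2; axis through the centre, so I = 0.027731 kg m^2.
Thin rod: I_cm = (1/12)ML² = (1/12)(5.53)(0.166)² = 0.012699 kg m^2; centre at d = 0.287 + 0.083 = 0.37 m, so I = I_cm + Md² gives I = 0.012699 + (5.53)(0.37)² = 0.76976 kg m^2.
Thin rod: I_cm = (1/12)ML² = (1/12)(0.204)(0.82)² = 0.011431 kg m^2; centre at d = 0.287 + 0.083 + 0.083 + 0.41 = 0.863 m, so I = I_cm + Md² gives I = 0.011431 + (0.204)(0.863)² = 0.16336 kg m^2.
Total I = 0.027731 + 0.76976 + 0.16336 = 0.96085 kg m^2.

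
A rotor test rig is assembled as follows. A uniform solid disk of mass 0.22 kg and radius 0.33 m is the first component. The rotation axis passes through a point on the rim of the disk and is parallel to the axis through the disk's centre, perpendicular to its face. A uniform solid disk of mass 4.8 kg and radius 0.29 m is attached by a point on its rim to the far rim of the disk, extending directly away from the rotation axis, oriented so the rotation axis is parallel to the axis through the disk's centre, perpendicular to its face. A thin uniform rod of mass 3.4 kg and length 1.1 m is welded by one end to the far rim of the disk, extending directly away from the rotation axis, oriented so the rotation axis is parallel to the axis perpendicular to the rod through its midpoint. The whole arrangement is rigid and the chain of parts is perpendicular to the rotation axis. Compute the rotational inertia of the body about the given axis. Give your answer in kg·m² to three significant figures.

15.8

Solid disk: I_cm = (1/2)MR² = (1/2)(0.22)(0.33)² = 0.011979 kg·m²; centre at d = 0.33 m, so I = I_cm + Md² gives I = 0.011979 + (0.22)(0.33)² = 0.035937 kg·m².
Solid disk: I_cm = (1/2)MR² = (1/2)(4.8)(0.29)² = 0.20184 kg·m²; centre at d = 0.33 + 0.33 + 0.29 = 0.95 m, so I = I_cm + Md² gives I = 0.20184 + (4.8)(0.95)² = 4.5338 kg·m².
Thin rod: I_cm = (1/12)ML² = (1/12)(3.4)(1.1)² = 0.34283 kg·m²; centre at d = 0.33 + 0.33 + 0.29 + 0.29 + 0.55 = 1.79 m, so I = I_cm + Md² gives I = 0.34283 + (3.4)(1.79)² = 11.237 kg·m².
Total I = 0.035937 + 4.5338 + 11.237 = 15.807 kg·m².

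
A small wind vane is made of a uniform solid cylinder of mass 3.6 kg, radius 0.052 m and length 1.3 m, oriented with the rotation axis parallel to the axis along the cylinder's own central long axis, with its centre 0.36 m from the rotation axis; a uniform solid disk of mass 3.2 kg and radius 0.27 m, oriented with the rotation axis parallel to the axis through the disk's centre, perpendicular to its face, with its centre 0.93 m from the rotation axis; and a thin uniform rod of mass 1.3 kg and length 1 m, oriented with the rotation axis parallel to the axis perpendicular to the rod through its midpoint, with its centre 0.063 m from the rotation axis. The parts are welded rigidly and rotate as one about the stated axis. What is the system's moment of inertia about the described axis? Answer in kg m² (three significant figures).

Solid cylinder: I_cm = (1/2)MR² = (1/2)(3.6)(0.052)² = 0.0048672 kg m²; centre at d = 0.36 m, so the parallel axis theorem gives I = 0.0048672 + (3.6)(0.36)² = 0.47143 kg m².
Solid disk: I_cm = (1/2)MR² = (1/2)(3.2)(0.27)² = 0.11664 kg m²; centre at d = 0.93 m, so the parallel axis theorem gives I = 0.11664 + (3.2)(0.93)² = 2.8843 kg m².
Thin rod: I_cm = (1/12)ML² = (1/12)(1.3)(1)² = 0.10833 kg m²; centre at d = 0.063 m, so the parallel axis theorem gives I = 0.10833 + (1.3)(0.063)² = 0.11349 kg m².
Total I = 0.47143 + 2.8843 + 0.11349 = 3.4692 kg m².

3.47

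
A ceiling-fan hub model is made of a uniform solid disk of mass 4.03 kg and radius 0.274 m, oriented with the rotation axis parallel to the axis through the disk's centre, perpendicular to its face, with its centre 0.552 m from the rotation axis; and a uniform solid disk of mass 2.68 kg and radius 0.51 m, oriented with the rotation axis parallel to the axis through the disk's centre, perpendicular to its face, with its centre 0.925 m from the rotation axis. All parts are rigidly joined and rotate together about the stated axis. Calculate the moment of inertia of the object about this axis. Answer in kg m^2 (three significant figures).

4.02

Solid disk: I_cm = (1/2)MR² = (1/2)(4.03)(0.274)² = 0.15128 kg m^2; centre at d = 0.552 m, so the parallel axis theorem gives I = 0.15128 + (4.03)(0.552)² = 1.3792 kg m^2.
Solid disk: I_cm = (1/2)MR² = (1/2)(2.68)(0.51)² = 0.34853 kg m^2; centre at d = 0.925 m, so the parallel axis theorem gives I = 0.34853 + (2.68)(0.925)² = 2.6416 kg m^2.
Total I = 1.3792 + 2.6416 = 4.0208 kg m^2.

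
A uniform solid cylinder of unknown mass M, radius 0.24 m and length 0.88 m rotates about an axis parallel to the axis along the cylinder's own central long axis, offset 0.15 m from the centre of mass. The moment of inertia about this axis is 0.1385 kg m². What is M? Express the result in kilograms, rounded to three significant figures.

2.70

I = I_cm + Md² = (1/2)MR² + Md² = M·[0.5·(0.24)² + (0.15)²] = M·0.0513.
So M = 0.1385 / 0.0513 = 2.6998 kg.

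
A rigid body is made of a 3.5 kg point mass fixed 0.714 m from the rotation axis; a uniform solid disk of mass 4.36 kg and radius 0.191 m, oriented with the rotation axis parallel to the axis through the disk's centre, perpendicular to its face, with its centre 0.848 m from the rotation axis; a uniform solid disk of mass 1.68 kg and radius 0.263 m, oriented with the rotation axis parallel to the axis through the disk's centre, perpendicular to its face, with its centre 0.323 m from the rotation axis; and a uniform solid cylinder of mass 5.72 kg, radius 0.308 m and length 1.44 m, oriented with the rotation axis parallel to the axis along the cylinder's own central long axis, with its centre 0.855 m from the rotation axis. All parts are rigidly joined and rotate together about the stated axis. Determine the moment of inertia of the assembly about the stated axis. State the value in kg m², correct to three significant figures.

Point mass: I_cm = 0; centre at d = 0.714 m, so the parallel axis theorem gives I = 0 + (3.5)(0.714)² = 1.7843 kg m².
Solid disk: I_cm = (1/2)MR² = (1/2)(4.36)(0.191)² = 0.079529 kg m²; centre at d = 0.848 m, so the parallel axis theorem gives I = 0.079529 + (4.36)(0.848)² = 3.2148 kg m².
Solid disk: I_cm = (1/2)MR² = (1/2)(1.68)(0.263)² = 0.058102 kg m²; centre at d = 0.323 m, so the parallel axis theorem gives I = 0.058102 + (1.68)(0.323)² = 0.23337 kg m².
Solid cylinder: I_cm = (1/2)MR² = (1/2)(5.72)(0.308)² = 0.27131 kg m²; centre at d = 0.855 m, so the parallel axis theorem gives I = 0.27131 + (5.72)(0.855)² = 4.4528 kg m².
Total I = 1.7843 + 3.2148 + 0.23337 + 4.4528 = 9.6853 kg m².

9.69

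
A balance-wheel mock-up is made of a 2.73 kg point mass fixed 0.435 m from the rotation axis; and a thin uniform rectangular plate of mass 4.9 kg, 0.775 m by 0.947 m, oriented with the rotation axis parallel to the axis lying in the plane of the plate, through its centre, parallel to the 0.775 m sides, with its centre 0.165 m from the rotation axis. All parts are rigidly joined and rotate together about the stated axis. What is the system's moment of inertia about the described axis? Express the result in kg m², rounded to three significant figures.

Point mass: I_cm = 0; centre at d = 0.435 m, so the parallel axis theorem gives I = 0 + (2.73)(0.435)² = 0.51658 kg m².
Rectangular plate: I_cm = (1/12)Mb² = (1/12)(4.9)(0.947)² = 0.3662 kg m²; centre at d = 0.165 m, so the parallel axis theorem gives I = 0.3662 + (4.9)(0.165)² = 0.4996 kg m².
Total I = 0.51658 + 0.4996 = 1.0162 kg m².

1.02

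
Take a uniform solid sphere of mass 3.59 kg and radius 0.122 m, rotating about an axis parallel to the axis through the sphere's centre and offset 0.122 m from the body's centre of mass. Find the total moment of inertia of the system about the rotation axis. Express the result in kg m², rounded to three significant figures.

I_cm = (2/5)MR² = (2/5)(3.59)(0.122)² = 0.021373 kg m²; centre at d = 0.122 m, so I = I_cm + Md² gives I = 0.021373 + (3.59)(0.122)² = 0.074807 kg m².

0.0748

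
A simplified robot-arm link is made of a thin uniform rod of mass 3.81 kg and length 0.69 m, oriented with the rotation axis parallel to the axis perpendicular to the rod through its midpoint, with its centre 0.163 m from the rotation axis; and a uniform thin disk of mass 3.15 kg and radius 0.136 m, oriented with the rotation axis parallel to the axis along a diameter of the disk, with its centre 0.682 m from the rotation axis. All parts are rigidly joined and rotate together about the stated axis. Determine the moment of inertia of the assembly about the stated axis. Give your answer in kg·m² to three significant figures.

Thin rod: I_cm = (1/12)ML² = (1/12)(3.81)(0.69)² = 0.15116 kg·m²; centre at d = 0.163 m, so the parallel axis theorem gives I = 0.15116 + (3.81)(0.163)² = 0.25239 kg·m².
Thin disk: I_cm = (1/4)MR² = (1/4)(3.15)(0.136)² = 0.014566 kg·m²; centre at d = 0.682 m, so the parallel axis theorem gives I = 0.014566 + (3.15)(0.682)² = 1.4797 kg·m².
Total I = 0.25239 + 1.4797 = 1.7321 kg·m².

1.73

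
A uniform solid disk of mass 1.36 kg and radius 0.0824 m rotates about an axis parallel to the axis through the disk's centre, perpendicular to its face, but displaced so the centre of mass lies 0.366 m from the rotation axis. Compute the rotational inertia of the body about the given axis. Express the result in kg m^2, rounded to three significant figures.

0.187

I_cm = (1/2)MR² = (1/2)(1.36)(0.0824)² = 0.004617 kg m^2; centre at d = 0.366 m, so the parallel axis theorem gives I = 0.004617 + (1.36)(0.366)² = 0.1868 kg m^2.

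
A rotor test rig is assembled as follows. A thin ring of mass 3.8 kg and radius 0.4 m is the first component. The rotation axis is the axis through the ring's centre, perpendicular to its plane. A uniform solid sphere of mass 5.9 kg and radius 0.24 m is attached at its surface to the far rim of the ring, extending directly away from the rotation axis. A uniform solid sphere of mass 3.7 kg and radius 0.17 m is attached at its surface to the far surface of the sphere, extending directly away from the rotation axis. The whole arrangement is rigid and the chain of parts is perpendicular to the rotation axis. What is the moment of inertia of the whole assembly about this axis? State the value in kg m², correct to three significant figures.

Thin ring: I_cm = MR² = (3.8)(0.4)² = 0.608 kg m²; axis through the centre, so I = 0.608 kg m².
Solid sphere: I_cm = (2/5)MR² = (2/5)(5.9)(0.24)² = 0.13594 kg m²; centre at d = 0.4 + 0.24 = 0.64 m, so I = I_cm + Md² gives I = 0.13594 + (5.9)(0.64)² = 2.5526 kg m².
Solid sphere: I_cm = (2/5)MR² = (2/5)(3.7)(0.17)² = 0.042772 kg m²; centre at d = 0.4 + 0.24 + 0.24 + 0.17 = 1.05 m, so I = I_cm + Md² gives I = 0.042772 + (3.7)(1.05)² = 4.122 kg m².
Total I = 0.608 + 2.5526 + 4.122 = 7.2826 kg m².

7.28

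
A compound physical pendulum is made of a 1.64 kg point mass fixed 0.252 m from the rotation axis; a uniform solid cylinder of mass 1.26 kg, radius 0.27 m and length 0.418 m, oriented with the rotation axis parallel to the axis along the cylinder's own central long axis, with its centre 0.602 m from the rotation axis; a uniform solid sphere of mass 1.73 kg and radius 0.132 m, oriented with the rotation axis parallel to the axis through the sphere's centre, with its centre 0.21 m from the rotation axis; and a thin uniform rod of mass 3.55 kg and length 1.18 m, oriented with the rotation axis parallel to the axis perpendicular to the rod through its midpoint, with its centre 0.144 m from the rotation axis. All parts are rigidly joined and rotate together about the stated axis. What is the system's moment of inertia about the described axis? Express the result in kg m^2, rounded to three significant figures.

Point mass: I_cm = 0; centre at d = 0.252 m, so I = I_cm + Md² gives I = 0 + (1.64)(0.252)² = 0.10415 kg m^2.
Solid cylinder: I_cm = (1/2)MR² = (1/2)(1.26)(0.27)² = 0.045927 kg m^2; centre at d = 0.602 m, so I = I_cm + Md² gives I = 0.045927 + (1.26)(0.602)² = 0.50256 kg m^2.
Solid sphere: I_cm = (2/5)MR² = (2/5)(1.73)(0.132)² = 0.012057 kg m^2; centre at d = 0.21 m, so I = I_cm + Md² gives I = 0.012057 + (1.73)(0.21)² = 0.08835 kg m^2.
Thin rod: I_cm = (1/12)ML² = (1/12)(3.55)(1.18)² = 0.41192 kg m^2; centre at d = 0.144 m, so I = I_cm + Md² gives I = 0.41192 + (3.55)(0.144)² = 0.48553 kg m^2.
Total I = 0.10415 + 0.50256 + 0.08835 + 0.48553 = 1.1806 kg m^2.

1.18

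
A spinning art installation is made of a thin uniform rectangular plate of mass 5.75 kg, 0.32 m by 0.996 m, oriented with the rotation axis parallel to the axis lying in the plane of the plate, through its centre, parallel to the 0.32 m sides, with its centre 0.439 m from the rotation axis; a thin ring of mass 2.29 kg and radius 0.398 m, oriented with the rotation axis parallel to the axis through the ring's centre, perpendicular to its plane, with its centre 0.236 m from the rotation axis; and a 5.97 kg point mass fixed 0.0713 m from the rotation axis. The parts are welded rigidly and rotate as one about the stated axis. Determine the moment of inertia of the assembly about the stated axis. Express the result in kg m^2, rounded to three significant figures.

2.10

Rectangular plate: I_cm = (1/12)Mb² = (1/12)(5.75)(0.996)² = 0.47534 kg m^2; centre at d = 0.439 m, so the parallel axis theorem gives I = 0.47534 + (5.75)(0.439)² = 1.5835 kg m^2.
Thin ring: I_cm = MR² = (2.29)(0.398)² = 0.36275 kg m^2; centre at d = 0.236 m, so the parallel axis theorem gives I = 0.36275 + (2.29)(0.236)² = 0.49029 kg m^2.
Point mass: I_cm = 0; centre at d = 0.0713 m, so the parallel axis theorem gives I = 0 + (5.97)(0.0713)² = 0.03035 kg m^2.
Total I = 1.5835 + 0.49029 + 0.03035 = 2.1041 kg m^2.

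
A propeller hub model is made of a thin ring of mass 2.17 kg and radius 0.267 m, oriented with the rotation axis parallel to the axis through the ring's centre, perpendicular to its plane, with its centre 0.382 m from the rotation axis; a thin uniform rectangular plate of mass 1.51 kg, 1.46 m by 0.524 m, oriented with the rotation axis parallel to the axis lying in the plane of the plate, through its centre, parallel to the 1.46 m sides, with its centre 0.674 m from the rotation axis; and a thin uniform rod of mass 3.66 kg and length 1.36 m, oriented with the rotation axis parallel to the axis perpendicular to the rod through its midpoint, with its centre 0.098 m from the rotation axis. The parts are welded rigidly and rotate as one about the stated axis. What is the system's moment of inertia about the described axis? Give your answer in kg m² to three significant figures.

Thin ring: I_cm = MR² = (2.17)(0.267)² = 0.1547 kg m²; centre at d = 0.382 m, so I = I_cm + Md² gives I = 0.1547 + (2.17)(0.382)² = 0.47135 kg m².
Rectangular plate: I_cm = (1/12)Mb² = (1/12)(1.51)(0.524)² = 0.034551 kg m²; centre at d = 0.674 m, so I = I_cm + Md² gives I = 0.034551 + (1.51)(0.674)² = 0.72051 kg m².
Thin rod: I_cm = (1/12)ML² = (1/12)(3.66)(1.36)² = 0.56413 kg m²; centre at d = 0.098 m, so I = I_cm + Md² gives I = 0.56413 + (3.66)(0.098)² = 0.59928 kg m².
Total I = 0.47135 + 0.72051 + 0.59928 = 1.7911 kg m².

1.79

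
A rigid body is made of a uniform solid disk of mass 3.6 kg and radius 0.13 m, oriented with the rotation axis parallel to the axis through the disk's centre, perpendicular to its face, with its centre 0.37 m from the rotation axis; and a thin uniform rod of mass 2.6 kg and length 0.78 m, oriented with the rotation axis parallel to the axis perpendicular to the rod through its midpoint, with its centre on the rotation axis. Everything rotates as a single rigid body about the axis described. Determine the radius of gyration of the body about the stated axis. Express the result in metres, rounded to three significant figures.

0.325

Solid disk: I_cm = (1/2)MR² = (1/2)(3.6)(0.13)² = 0.03042 kg m²; centre at d = 0.37 m, so the parallel axis theorem gives I = 0.03042 + (3.6)(0.37)² = 0.52326 kg m².
Thin rod: I_cm = (1/12)ML² = (1/12)(2.6)(0.78)² = 0.13182 kg m²; axis through the centre, so I = 0.13182 kg m².
Total I = 0.65508 kg m²; total mass M = 6.2 kg.
k = √(I/M) = √(0.65508/6.2) = 0.32505 m.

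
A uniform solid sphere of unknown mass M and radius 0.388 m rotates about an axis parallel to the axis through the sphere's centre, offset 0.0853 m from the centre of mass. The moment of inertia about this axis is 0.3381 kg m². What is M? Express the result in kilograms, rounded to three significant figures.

5.01

I = I_cm + Md² = (2/5)MR² + Md² = M·[0.4·(0.388)² + (0.0853)²] = M·0.067494.
So M = 0.3381 / 0.067494 = 5.0094 kg.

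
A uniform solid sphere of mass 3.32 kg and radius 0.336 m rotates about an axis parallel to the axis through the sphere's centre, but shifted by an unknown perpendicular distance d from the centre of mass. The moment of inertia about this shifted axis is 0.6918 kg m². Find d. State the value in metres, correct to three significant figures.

About the centre-of-mass axis, I_cm = (2/5)MR² = (2/5)(3.32)(0.336)² = 0.14993 kg m².
Parallel axis theorem: I = I_cm + Md², so Md² = 0.6918 − 0.14993 = 0.54187 kg m².
d = √(0.54187 / 3.32) = 0.404 m.

0.404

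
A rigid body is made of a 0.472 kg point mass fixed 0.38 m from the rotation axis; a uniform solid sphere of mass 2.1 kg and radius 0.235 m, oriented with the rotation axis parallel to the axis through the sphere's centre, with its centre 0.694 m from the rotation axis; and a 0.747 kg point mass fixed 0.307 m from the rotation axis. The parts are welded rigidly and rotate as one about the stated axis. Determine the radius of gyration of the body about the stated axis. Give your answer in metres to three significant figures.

0.600

Point mass: I_cm = 0; centre at d = 0.38 m, so I = I_cm + Md² gives I = 0 + (0.472)(0.38)² = 0.068157 kg m².
Solid sphere: I_cm = (2/5)MR² = (2/5)(2.1)(0.235)² = 0.046389 kg m²; centre at d = 0.694 m, so I = I_cm + Md² gives I = 0.046389 + (2.1)(0.694)² = 1.0578 kg m².
Point mass: I_cm = 0; centre at d = 0.307 m, so I = I_cm + Md² gives I = 0 + (0.747)(0.307)² = 0.070404 kg m².
Total I = 1.1964 kg m²; total mass M = 3.319 kg.
k = √(I/M) = √(1.1964/3.319) = 0.60039 m.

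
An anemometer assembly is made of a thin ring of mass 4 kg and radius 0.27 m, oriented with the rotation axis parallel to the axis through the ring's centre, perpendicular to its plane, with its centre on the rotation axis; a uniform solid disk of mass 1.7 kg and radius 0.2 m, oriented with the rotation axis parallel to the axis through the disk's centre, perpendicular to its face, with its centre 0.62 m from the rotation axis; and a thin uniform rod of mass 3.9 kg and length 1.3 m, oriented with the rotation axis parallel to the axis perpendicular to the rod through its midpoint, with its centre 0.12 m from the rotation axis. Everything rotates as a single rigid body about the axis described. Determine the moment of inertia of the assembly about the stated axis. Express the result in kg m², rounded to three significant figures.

Thin ring: I_cm = MR² = (4)(0.27)² = 0.2916 kg m²; axis through the centre, so I = 0.2916 kg m².
Solid disk: I_cm = (1/2)MR² = (1/2)(1.7)(0.2)² = 0.034 kg m²; centre at d = 0.62 m, so I = I_cm + Md² gives I = 0.034 + (1.7)(0.62)² = 0.68748 kg m².
Thin rod: I_cm = (1/12)ML² = (1/12)(3.9)(1.3)² = 0.54925 kg m²; centre at d = 0.12 m, so I = I_cm + Md² gives I = 0.54925 + (3.9)(0.12)² = 0.60541 kg m².
Total I = 0.2916 + 0.68748 + 0.60541 = 1.5845 kg m².

1.58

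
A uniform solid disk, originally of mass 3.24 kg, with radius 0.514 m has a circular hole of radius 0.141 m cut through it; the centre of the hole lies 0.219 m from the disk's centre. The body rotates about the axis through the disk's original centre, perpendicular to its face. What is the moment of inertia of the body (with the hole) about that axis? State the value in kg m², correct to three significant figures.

Unpierced body about its centre: I₀ = (1/2)MR² = (1/2)(3.24)(0.514)² = 0.428 kg m².
The removed disk has mass m = M·(r/R)² = (3.24)(0.141/0.514)² = 0.24381 kg (same uniform areal density).
Its moment of inertia about the rotation axis (parallel-axis theorem): I_hole = (1/2)mr² + md² = (1/2)(0.24381)(0.141)² + (0.24381)(0.219)² = 0.014117 kg m².
Treating the hole as negative mass, I = I₀ − I_hole = 0.428 − 0.014117 = 0.41388 kg m².

0.414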